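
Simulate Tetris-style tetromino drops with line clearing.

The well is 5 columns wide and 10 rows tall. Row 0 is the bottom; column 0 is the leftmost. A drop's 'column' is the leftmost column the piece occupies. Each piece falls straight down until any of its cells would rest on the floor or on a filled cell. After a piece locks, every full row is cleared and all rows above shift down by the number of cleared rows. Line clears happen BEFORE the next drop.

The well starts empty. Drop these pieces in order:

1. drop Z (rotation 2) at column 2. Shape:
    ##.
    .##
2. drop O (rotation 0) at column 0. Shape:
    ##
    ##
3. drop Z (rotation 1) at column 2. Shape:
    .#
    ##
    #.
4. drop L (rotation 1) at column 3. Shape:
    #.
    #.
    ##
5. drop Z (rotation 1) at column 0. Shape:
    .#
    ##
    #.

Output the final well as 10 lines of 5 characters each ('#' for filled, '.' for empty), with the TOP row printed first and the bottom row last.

Answer: .....
.....
...#.
...#.
...##
.#.#.
####.
#.#..
####.
##.##

Derivation:
Drop 1: Z rot2 at col 2 lands with bottom-row=0; cleared 0 line(s) (total 0); column heights now [0 0 2 2 1], max=2
Drop 2: O rot0 at col 0 lands with bottom-row=0; cleared 0 line(s) (total 0); column heights now [2 2 2 2 1], max=2
Drop 3: Z rot1 at col 2 lands with bottom-row=2; cleared 0 line(s) (total 0); column heights now [2 2 4 5 1], max=5
Drop 4: L rot1 at col 3 lands with bottom-row=5; cleared 0 line(s) (total 0); column heights now [2 2 4 8 6], max=8
Drop 5: Z rot1 at col 0 lands with bottom-row=2; cleared 0 line(s) (total 0); column heights now [4 5 4 8 6], max=8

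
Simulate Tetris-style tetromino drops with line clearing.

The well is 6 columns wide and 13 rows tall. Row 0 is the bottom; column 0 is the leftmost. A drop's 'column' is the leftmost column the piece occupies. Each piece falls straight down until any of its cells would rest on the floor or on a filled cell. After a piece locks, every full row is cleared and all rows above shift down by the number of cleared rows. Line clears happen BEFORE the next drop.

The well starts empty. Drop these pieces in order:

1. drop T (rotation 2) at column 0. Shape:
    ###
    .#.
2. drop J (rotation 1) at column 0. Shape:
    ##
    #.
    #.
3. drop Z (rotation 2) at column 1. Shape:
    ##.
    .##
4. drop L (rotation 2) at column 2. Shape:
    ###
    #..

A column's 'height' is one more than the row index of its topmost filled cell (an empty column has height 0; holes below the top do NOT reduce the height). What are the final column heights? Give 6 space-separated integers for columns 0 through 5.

Drop 1: T rot2 at col 0 lands with bottom-row=0; cleared 0 line(s) (total 0); column heights now [2 2 2 0 0 0], max=2
Drop 2: J rot1 at col 0 lands with bottom-row=2; cleared 0 line(s) (total 0); column heights now [5 5 2 0 0 0], max=5
Drop 3: Z rot2 at col 1 lands with bottom-row=4; cleared 0 line(s) (total 0); column heights now [5 6 6 5 0 0], max=6
Drop 4: L rot2 at col 2 lands with bottom-row=6; cleared 0 line(s) (total 0); column heights now [5 6 8 8 8 0], max=8

Answer: 5 6 8 8 8 0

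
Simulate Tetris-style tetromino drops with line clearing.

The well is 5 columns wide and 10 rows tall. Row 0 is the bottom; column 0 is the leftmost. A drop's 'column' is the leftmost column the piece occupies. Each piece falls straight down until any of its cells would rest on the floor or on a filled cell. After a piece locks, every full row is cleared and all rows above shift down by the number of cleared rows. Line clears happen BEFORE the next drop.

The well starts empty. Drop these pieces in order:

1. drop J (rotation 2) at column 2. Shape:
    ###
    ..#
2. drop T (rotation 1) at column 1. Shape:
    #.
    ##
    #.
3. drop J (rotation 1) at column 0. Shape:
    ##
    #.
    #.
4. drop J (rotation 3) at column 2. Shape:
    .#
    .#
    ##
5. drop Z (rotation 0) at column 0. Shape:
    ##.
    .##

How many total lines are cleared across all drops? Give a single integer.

Drop 1: J rot2 at col 2 lands with bottom-row=0; cleared 0 line(s) (total 0); column heights now [0 0 2 2 2], max=2
Drop 2: T rot1 at col 1 lands with bottom-row=1; cleared 0 line(s) (total 0); column heights now [0 4 3 2 2], max=4
Drop 3: J rot1 at col 0 lands with bottom-row=2; cleared 0 line(s) (total 0); column heights now [5 5 3 2 2], max=5
Drop 4: J rot3 at col 2 lands with bottom-row=3; cleared 0 line(s) (total 0); column heights now [5 5 4 6 2], max=6
Drop 5: Z rot0 at col 0 lands with bottom-row=5; cleared 0 line(s) (total 0); column heights now [7 7 6 6 2], max=7

Answer: 0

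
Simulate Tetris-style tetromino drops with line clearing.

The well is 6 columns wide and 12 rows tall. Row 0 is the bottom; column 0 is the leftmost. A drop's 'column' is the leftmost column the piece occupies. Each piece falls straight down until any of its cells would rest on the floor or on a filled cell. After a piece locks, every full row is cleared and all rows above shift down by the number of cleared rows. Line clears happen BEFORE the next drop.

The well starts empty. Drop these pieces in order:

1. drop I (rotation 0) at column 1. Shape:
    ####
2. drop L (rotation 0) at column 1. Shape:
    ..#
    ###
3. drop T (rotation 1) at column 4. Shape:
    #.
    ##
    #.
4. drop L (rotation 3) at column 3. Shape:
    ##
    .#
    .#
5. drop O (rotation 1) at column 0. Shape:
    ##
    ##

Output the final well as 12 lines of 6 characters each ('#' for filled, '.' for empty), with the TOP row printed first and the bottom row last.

Drop 1: I rot0 at col 1 lands with bottom-row=0; cleared 0 line(s) (total 0); column heights now [0 1 1 1 1 0], max=1
Drop 2: L rot0 at col 1 lands with bottom-row=1; cleared 0 line(s) (total 0); column heights now [0 2 2 3 1 0], max=3
Drop 3: T rot1 at col 4 lands with bottom-row=1; cleared 0 line(s) (total 0); column heights now [0 2 2 3 4 3], max=4
Drop 4: L rot3 at col 3 lands with bottom-row=4; cleared 0 line(s) (total 0); column heights now [0 2 2 7 7 3], max=7
Drop 5: O rot1 at col 0 lands with bottom-row=2; cleared 0 line(s) (total 0); column heights now [4 4 2 7 7 3], max=7

Answer: ......
......
......
......
......
...##.
....#.
....#.
##..#.
##.###
.####.
.####.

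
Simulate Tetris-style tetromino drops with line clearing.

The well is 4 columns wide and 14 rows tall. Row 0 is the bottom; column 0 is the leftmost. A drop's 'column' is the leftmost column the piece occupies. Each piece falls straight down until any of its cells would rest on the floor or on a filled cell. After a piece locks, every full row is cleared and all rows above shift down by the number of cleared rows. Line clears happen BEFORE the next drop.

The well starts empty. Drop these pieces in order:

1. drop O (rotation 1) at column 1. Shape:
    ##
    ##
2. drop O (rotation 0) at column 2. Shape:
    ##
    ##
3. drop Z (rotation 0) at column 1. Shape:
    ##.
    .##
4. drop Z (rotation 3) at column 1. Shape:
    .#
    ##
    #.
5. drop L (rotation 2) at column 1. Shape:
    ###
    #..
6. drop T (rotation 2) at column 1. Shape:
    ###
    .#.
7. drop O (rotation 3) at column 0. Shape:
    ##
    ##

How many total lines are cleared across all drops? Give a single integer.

Drop 1: O rot1 at col 1 lands with bottom-row=0; cleared 0 line(s) (total 0); column heights now [0 2 2 0], max=2
Drop 2: O rot0 at col 2 lands with bottom-row=2; cleared 0 line(s) (total 0); column heights now [0 2 4 4], max=4
Drop 3: Z rot0 at col 1 lands with bottom-row=4; cleared 0 line(s) (total 0); column heights now [0 6 6 5], max=6
Drop 4: Z rot3 at col 1 lands with bottom-row=6; cleared 0 line(s) (total 0); column heights now [0 8 9 5], max=9
Drop 5: L rot2 at col 1 lands with bottom-row=8; cleared 0 line(s) (total 0); column heights now [0 10 10 10], max=10
Drop 6: T rot2 at col 1 lands with bottom-row=10; cleared 0 line(s) (total 0); column heights now [0 12 12 12], max=12
Drop 7: O rot3 at col 0 lands with bottom-row=12; cleared 0 line(s) (total 0); column heights now [14 14 12 12], max=14

Answer: 0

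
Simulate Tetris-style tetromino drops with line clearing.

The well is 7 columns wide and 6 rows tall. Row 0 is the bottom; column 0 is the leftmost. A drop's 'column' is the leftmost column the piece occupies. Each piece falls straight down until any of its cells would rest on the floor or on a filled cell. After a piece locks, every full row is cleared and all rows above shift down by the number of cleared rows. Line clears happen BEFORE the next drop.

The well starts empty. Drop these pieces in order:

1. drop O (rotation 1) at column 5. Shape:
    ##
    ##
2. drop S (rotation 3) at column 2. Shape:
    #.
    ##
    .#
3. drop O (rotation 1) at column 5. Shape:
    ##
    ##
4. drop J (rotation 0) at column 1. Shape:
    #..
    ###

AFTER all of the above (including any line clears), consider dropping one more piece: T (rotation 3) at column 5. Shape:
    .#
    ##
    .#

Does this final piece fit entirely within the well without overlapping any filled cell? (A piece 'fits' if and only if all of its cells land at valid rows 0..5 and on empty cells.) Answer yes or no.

Answer: no

Derivation:
Drop 1: O rot1 at col 5 lands with bottom-row=0; cleared 0 line(s) (total 0); column heights now [0 0 0 0 0 2 2], max=2
Drop 2: S rot3 at col 2 lands with bottom-row=0; cleared 0 line(s) (total 0); column heights now [0 0 3 2 0 2 2], max=3
Drop 3: O rot1 at col 5 lands with bottom-row=2; cleared 0 line(s) (total 0); column heights now [0 0 3 2 0 4 4], max=4
Drop 4: J rot0 at col 1 lands with bottom-row=3; cleared 0 line(s) (total 0); column heights now [0 5 4 4 0 4 4], max=5
Test piece T rot3 at col 5 (width 2): heights before test = [0 5 4 4 0 4 4]; fits = False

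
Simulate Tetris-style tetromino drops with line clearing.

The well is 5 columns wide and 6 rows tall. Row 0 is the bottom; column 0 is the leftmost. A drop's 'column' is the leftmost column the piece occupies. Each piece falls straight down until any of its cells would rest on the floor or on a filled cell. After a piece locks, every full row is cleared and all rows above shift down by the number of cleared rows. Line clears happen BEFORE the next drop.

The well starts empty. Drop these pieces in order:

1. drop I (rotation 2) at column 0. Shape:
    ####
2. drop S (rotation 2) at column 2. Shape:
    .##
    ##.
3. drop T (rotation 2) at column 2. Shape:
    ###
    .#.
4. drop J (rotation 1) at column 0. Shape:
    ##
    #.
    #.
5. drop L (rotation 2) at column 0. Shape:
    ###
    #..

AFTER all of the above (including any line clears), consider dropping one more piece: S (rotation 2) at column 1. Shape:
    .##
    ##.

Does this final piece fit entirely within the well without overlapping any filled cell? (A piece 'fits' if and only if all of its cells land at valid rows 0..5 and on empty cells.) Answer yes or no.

Answer: no

Derivation:
Drop 1: I rot2 at col 0 lands with bottom-row=0; cleared 0 line(s) (total 0); column heights now [1 1 1 1 0], max=1
Drop 2: S rot2 at col 2 lands with bottom-row=1; cleared 0 line(s) (total 0); column heights now [1 1 2 3 3], max=3
Drop 3: T rot2 at col 2 lands with bottom-row=3; cleared 0 line(s) (total 0); column heights now [1 1 5 5 5], max=5
Drop 4: J rot1 at col 0 lands with bottom-row=1; cleared 0 line(s) (total 0); column heights now [4 4 5 5 5], max=5
Drop 5: L rot2 at col 0 lands with bottom-row=4; cleared 0 line(s) (total 0); column heights now [6 6 6 5 5], max=6
Test piece S rot2 at col 1 (width 3): heights before test = [6 6 6 5 5]; fits = False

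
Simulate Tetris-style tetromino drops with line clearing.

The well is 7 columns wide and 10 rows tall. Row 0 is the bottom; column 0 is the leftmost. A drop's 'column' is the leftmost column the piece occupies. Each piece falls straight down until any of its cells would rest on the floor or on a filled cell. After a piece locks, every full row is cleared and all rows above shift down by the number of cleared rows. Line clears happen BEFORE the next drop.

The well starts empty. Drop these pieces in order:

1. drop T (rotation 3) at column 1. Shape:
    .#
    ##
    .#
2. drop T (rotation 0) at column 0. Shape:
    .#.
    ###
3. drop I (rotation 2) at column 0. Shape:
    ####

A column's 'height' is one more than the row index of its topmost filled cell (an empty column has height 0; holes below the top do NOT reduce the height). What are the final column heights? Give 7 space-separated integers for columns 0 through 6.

Drop 1: T rot3 at col 1 lands with bottom-row=0; cleared 0 line(s) (total 0); column heights now [0 2 3 0 0 0 0], max=3
Drop 2: T rot0 at col 0 lands with bottom-row=3; cleared 0 line(s) (total 0); column heights now [4 5 4 0 0 0 0], max=5
Drop 3: I rot2 at col 0 lands with bottom-row=5; cleared 0 line(s) (total 0); column heights now [6 6 6 6 0 0 0], max=6

Answer: 6 6 6 6 0 0 0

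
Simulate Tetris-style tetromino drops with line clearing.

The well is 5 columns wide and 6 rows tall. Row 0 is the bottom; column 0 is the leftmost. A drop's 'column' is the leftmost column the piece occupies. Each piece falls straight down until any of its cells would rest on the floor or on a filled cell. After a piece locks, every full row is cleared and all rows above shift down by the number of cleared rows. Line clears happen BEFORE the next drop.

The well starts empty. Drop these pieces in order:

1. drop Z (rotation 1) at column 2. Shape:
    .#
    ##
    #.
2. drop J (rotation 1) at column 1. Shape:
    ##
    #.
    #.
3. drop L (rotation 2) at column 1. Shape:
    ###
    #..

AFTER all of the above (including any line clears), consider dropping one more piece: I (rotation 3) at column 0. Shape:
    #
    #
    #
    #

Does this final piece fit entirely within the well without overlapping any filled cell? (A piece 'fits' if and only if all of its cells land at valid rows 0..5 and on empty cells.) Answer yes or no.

Answer: yes

Derivation:
Drop 1: Z rot1 at col 2 lands with bottom-row=0; cleared 0 line(s) (total 0); column heights now [0 0 2 3 0], max=3
Drop 2: J rot1 at col 1 lands with bottom-row=0; cleared 0 line(s) (total 0); column heights now [0 3 3 3 0], max=3
Drop 3: L rot2 at col 1 lands with bottom-row=3; cleared 0 line(s) (total 0); column heights now [0 5 5 5 0], max=5
Test piece I rot3 at col 0 (width 1): heights before test = [0 5 5 5 0]; fits = True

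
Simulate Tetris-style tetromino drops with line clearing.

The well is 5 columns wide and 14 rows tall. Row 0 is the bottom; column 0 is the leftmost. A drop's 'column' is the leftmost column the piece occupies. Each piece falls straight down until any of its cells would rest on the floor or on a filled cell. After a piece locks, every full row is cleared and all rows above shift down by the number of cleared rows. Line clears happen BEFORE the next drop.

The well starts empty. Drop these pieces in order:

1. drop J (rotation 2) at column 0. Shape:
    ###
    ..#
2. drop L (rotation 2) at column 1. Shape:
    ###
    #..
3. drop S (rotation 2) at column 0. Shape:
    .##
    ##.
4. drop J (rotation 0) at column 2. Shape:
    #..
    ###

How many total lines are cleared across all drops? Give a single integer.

Answer: 0

Derivation:
Drop 1: J rot2 at col 0 lands with bottom-row=0; cleared 0 line(s) (total 0); column heights now [2 2 2 0 0], max=2
Drop 2: L rot2 at col 1 lands with bottom-row=2; cleared 0 line(s) (total 0); column heights now [2 4 4 4 0], max=4
Drop 3: S rot2 at col 0 lands with bottom-row=4; cleared 0 line(s) (total 0); column heights now [5 6 6 4 0], max=6
Drop 4: J rot0 at col 2 lands with bottom-row=6; cleared 0 line(s) (total 0); column heights now [5 6 8 7 7], max=8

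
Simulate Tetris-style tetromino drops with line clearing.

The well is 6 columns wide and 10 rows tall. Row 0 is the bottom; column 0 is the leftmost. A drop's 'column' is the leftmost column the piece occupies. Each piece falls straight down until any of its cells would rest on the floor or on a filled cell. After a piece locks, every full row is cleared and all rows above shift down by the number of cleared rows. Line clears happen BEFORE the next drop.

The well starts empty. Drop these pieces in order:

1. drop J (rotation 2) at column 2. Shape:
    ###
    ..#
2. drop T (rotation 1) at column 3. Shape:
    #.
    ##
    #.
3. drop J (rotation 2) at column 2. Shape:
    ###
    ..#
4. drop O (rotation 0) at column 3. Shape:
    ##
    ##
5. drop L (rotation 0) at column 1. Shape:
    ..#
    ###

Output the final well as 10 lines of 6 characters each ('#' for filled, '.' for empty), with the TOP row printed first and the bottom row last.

Answer: ...#..
.###..
...##.
...##.
..###.
...##.
...##.
...#..
..###.
....#.

Derivation:
Drop 1: J rot2 at col 2 lands with bottom-row=0; cleared 0 line(s) (total 0); column heights now [0 0 2 2 2 0], max=2
Drop 2: T rot1 at col 3 lands with bottom-row=2; cleared 0 line(s) (total 0); column heights now [0 0 2 5 4 0], max=5
Drop 3: J rot2 at col 2 lands with bottom-row=4; cleared 0 line(s) (total 0); column heights now [0 0 6 6 6 0], max=6
Drop 4: O rot0 at col 3 lands with bottom-row=6; cleared 0 line(s) (total 0); column heights now [0 0 6 8 8 0], max=8
Drop 5: L rot0 at col 1 lands with bottom-row=8; cleared 0 line(s) (total 0); column heights now [0 9 9 10 8 0], max=10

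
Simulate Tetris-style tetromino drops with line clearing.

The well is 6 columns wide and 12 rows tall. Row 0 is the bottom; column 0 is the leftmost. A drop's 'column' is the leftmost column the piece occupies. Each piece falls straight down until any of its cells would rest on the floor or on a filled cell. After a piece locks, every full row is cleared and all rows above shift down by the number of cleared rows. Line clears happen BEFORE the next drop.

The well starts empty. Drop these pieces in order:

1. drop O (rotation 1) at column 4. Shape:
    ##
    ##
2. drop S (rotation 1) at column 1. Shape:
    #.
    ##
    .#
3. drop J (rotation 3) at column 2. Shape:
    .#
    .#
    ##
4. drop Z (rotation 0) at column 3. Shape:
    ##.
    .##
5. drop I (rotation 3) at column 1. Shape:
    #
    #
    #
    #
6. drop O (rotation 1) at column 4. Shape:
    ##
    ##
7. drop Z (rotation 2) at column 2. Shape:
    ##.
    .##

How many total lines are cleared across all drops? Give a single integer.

Drop 1: O rot1 at col 4 lands with bottom-row=0; cleared 0 line(s) (total 0); column heights now [0 0 0 0 2 2], max=2
Drop 2: S rot1 at col 1 lands with bottom-row=0; cleared 0 line(s) (total 0); column heights now [0 3 2 0 2 2], max=3
Drop 3: J rot3 at col 2 lands with bottom-row=2; cleared 0 line(s) (total 0); column heights now [0 3 3 5 2 2], max=5
Drop 4: Z rot0 at col 3 lands with bottom-row=4; cleared 0 line(s) (total 0); column heights now [0 3 3 6 6 5], max=6
Drop 5: I rot3 at col 1 lands with bottom-row=3; cleared 0 line(s) (total 0); column heights now [0 7 3 6 6 5], max=7
Drop 6: O rot1 at col 4 lands with bottom-row=6; cleared 0 line(s) (total 0); column heights now [0 7 3 6 8 8], max=8
Drop 7: Z rot2 at col 2 lands with bottom-row=8; cleared 0 line(s) (total 0); column heights now [0 7 10 10 9 8], max=10

Answer: 0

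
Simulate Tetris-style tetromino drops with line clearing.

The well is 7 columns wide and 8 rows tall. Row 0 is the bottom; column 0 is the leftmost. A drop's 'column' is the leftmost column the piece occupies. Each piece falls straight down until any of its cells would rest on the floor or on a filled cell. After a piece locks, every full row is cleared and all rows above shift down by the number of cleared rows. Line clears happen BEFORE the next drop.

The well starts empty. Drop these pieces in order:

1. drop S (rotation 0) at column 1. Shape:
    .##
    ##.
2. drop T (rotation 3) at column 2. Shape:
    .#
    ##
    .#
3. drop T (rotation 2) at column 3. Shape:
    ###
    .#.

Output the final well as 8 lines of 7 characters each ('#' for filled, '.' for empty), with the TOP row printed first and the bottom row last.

Answer: .......
.......
...###.
...##..
..##...
...#...
..##...
.##....

Derivation:
Drop 1: S rot0 at col 1 lands with bottom-row=0; cleared 0 line(s) (total 0); column heights now [0 1 2 2 0 0 0], max=2
Drop 2: T rot3 at col 2 lands with bottom-row=2; cleared 0 line(s) (total 0); column heights now [0 1 4 5 0 0 0], max=5
Drop 3: T rot2 at col 3 lands with bottom-row=4; cleared 0 line(s) (total 0); column heights now [0 1 4 6 6 6 0], max=6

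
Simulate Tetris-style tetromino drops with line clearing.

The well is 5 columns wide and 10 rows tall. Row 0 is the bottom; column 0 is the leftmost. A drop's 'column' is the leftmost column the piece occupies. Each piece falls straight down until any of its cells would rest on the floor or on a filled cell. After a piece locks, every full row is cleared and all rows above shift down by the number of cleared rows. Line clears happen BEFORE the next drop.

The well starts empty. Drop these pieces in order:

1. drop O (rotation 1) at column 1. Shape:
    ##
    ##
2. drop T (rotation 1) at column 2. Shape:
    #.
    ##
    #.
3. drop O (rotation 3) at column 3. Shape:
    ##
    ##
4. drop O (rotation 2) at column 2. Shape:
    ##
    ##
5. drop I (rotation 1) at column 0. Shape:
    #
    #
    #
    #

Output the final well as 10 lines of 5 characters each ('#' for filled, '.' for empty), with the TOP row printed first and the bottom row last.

Answer: .....
.....
..##.
..##.
...##
..###
#.##.
#.#..
###..
###..

Derivation:
Drop 1: O rot1 at col 1 lands with bottom-row=0; cleared 0 line(s) (total 0); column heights now [0 2 2 0 0], max=2
Drop 2: T rot1 at col 2 lands with bottom-row=2; cleared 0 line(s) (total 0); column heights now [0 2 5 4 0], max=5
Drop 3: O rot3 at col 3 lands with bottom-row=4; cleared 0 line(s) (total 0); column heights now [0 2 5 6 6], max=6
Drop 4: O rot2 at col 2 lands with bottom-row=6; cleared 0 line(s) (total 0); column heights now [0 2 8 8 6], max=8
Drop 5: I rot1 at col 0 lands with bottom-row=0; cleared 0 line(s) (total 0); column heights now [4 2 8 8 6], max=8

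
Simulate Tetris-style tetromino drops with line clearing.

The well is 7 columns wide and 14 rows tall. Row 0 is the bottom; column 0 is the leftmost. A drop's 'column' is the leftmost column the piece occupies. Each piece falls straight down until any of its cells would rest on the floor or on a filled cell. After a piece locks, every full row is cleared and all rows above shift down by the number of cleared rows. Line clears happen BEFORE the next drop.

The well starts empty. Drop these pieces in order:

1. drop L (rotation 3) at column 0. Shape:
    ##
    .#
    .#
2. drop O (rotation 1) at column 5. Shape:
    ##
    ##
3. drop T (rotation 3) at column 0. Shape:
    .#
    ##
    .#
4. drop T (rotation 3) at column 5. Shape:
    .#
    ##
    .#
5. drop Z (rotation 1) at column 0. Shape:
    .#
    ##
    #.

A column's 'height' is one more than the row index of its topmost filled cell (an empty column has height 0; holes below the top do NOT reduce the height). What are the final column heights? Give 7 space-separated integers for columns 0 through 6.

Answer: 7 8 0 0 0 4 5

Derivation:
Drop 1: L rot3 at col 0 lands with bottom-row=0; cleared 0 line(s) (total 0); column heights now [3 3 0 0 0 0 0], max=3
Drop 2: O rot1 at col 5 lands with bottom-row=0; cleared 0 line(s) (total 0); column heights now [3 3 0 0 0 2 2], max=3
Drop 3: T rot3 at col 0 lands with bottom-row=3; cleared 0 line(s) (total 0); column heights now [5 6 0 0 0 2 2], max=6
Drop 4: T rot3 at col 5 lands with bottom-row=2; cleared 0 line(s) (total 0); column heights now [5 6 0 0 0 4 5], max=6
Drop 5: Z rot1 at col 0 lands with bottom-row=5; cleared 0 line(s) (total 0); column heights now [7 8 0 0 0 4 5], max=8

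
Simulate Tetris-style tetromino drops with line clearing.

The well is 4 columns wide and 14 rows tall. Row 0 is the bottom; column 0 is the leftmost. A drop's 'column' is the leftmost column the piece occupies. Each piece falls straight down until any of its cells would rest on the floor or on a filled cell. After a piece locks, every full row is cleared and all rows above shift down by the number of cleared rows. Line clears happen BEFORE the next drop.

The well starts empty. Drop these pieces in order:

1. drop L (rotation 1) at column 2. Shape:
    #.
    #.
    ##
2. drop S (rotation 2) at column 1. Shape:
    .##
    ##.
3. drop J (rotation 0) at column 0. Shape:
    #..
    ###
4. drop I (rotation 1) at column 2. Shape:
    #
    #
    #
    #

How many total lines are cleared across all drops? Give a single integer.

Answer: 0

Derivation:
Drop 1: L rot1 at col 2 lands with bottom-row=0; cleared 0 line(s) (total 0); column heights now [0 0 3 1], max=3
Drop 2: S rot2 at col 1 lands with bottom-row=3; cleared 0 line(s) (total 0); column heights now [0 4 5 5], max=5
Drop 3: J rot0 at col 0 lands with bottom-row=5; cleared 0 line(s) (total 0); column heights now [7 6 6 5], max=7
Drop 4: I rot1 at col 2 lands with bottom-row=6; cleared 0 line(s) (total 0); column heights now [7 6 10 5], max=10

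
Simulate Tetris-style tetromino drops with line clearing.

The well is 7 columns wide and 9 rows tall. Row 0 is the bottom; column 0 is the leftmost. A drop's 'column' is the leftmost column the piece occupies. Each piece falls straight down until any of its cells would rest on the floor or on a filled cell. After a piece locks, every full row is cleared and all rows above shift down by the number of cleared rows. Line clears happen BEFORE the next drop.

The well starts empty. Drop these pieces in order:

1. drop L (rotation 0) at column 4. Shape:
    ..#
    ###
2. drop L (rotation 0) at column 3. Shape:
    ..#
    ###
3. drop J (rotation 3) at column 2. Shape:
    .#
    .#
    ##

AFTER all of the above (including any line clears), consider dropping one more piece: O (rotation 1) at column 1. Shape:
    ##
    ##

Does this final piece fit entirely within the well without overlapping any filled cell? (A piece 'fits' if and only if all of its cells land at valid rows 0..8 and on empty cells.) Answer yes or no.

Drop 1: L rot0 at col 4 lands with bottom-row=0; cleared 0 line(s) (total 0); column heights now [0 0 0 0 1 1 2], max=2
Drop 2: L rot0 at col 3 lands with bottom-row=1; cleared 0 line(s) (total 0); column heights now [0 0 0 2 2 3 2], max=3
Drop 3: J rot3 at col 2 lands with bottom-row=2; cleared 0 line(s) (total 0); column heights now [0 0 3 5 2 3 2], max=5
Test piece O rot1 at col 1 (width 2): heights before test = [0 0 3 5 2 3 2]; fits = True

Answer: yes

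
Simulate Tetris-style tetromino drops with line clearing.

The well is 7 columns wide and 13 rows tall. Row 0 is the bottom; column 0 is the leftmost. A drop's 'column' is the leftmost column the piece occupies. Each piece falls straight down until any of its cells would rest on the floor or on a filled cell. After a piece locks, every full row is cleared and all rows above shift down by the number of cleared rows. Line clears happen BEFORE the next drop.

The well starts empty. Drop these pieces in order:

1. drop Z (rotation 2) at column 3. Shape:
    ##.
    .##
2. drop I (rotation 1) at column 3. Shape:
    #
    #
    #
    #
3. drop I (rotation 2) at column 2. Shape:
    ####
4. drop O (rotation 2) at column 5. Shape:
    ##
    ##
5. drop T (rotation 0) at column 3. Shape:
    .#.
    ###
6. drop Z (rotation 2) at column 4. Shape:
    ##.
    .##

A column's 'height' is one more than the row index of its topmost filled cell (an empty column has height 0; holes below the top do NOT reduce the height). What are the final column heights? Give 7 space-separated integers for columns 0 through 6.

Answer: 0 0 7 10 12 12 11

Derivation:
Drop 1: Z rot2 at col 3 lands with bottom-row=0; cleared 0 line(s) (total 0); column heights now [0 0 0 2 2 1 0], max=2
Drop 2: I rot1 at col 3 lands with bottom-row=2; cleared 0 line(s) (total 0); column heights now [0 0 0 6 2 1 0], max=6
Drop 3: I rot2 at col 2 lands with bottom-row=6; cleared 0 line(s) (total 0); column heights now [0 0 7 7 7 7 0], max=7
Drop 4: O rot2 at col 5 lands with bottom-row=7; cleared 0 line(s) (total 0); column heights now [0 0 7 7 7 9 9], max=9
Drop 5: T rot0 at col 3 lands with bottom-row=9; cleared 0 line(s) (total 0); column heights now [0 0 7 10 11 10 9], max=11
Drop 6: Z rot2 at col 4 lands with bottom-row=10; cleared 0 line(s) (total 0); column heights now [0 0 7 10 12 12 11], max=12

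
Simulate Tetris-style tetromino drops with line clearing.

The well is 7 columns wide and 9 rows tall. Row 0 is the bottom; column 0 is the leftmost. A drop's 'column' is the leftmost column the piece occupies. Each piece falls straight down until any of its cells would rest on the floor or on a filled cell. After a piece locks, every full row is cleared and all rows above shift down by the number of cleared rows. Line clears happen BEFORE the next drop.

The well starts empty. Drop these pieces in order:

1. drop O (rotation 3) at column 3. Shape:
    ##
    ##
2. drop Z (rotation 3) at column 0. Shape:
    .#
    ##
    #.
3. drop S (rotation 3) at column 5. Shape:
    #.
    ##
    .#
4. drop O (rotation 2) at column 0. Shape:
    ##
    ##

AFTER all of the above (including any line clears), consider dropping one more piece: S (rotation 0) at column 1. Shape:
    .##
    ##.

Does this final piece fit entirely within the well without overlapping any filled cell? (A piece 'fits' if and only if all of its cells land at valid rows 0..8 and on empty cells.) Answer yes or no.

Drop 1: O rot3 at col 3 lands with bottom-row=0; cleared 0 line(s) (total 0); column heights now [0 0 0 2 2 0 0], max=2
Drop 2: Z rot3 at col 0 lands with bottom-row=0; cleared 0 line(s) (total 0); column heights now [2 3 0 2 2 0 0], max=3
Drop 3: S rot3 at col 5 lands with bottom-row=0; cleared 0 line(s) (total 0); column heights now [2 3 0 2 2 3 2], max=3
Drop 4: O rot2 at col 0 lands with bottom-row=3; cleared 0 line(s) (total 0); column heights now [5 5 0 2 2 3 2], max=5
Test piece S rot0 at col 1 (width 3): heights before test = [5 5 0 2 2 3 2]; fits = True

Answer: yes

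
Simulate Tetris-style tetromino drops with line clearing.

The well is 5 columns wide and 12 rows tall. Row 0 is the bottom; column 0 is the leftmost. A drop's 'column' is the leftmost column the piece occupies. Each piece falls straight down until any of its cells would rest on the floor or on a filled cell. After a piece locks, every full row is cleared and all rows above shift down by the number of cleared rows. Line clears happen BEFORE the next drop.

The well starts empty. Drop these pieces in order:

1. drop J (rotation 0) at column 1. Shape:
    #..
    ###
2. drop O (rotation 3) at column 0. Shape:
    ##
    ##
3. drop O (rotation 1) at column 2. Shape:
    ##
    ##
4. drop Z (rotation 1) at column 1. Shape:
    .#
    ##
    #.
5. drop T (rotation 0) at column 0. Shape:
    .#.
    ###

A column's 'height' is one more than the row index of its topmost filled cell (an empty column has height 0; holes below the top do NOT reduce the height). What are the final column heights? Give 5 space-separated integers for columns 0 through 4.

Answer: 8 9 8 3 0

Derivation:
Drop 1: J rot0 at col 1 lands with bottom-row=0; cleared 0 line(s) (total 0); column heights now [0 2 1 1 0], max=2
Drop 2: O rot3 at col 0 lands with bottom-row=2; cleared 0 line(s) (total 0); column heights now [4 4 1 1 0], max=4
Drop 3: O rot1 at col 2 lands with bottom-row=1; cleared 0 line(s) (total 0); column heights now [4 4 3 3 0], max=4
Drop 4: Z rot1 at col 1 lands with bottom-row=4; cleared 0 line(s) (total 0); column heights now [4 6 7 3 0], max=7
Drop 5: T rot0 at col 0 lands with bottom-row=7; cleared 0 line(s) (total 0); column heights now [8 9 8 3 0], max=9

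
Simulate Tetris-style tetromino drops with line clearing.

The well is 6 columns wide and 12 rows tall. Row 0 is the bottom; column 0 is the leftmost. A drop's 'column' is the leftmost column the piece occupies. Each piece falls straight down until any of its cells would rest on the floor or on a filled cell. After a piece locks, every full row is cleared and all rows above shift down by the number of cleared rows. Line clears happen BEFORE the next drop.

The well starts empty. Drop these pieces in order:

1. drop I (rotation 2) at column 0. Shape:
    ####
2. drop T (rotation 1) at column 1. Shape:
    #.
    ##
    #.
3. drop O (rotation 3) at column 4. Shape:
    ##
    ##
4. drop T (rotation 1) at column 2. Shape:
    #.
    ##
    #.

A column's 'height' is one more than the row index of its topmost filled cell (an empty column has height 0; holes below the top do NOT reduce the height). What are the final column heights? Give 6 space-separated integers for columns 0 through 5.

Answer: 0 3 5 4 1 1

Derivation:
Drop 1: I rot2 at col 0 lands with bottom-row=0; cleared 0 line(s) (total 0); column heights now [1 1 1 1 0 0], max=1
Drop 2: T rot1 at col 1 lands with bottom-row=1; cleared 0 line(s) (total 0); column heights now [1 4 3 1 0 0], max=4
Drop 3: O rot3 at col 4 lands with bottom-row=0; cleared 1 line(s) (total 1); column heights now [0 3 2 0 1 1], max=3
Drop 4: T rot1 at col 2 lands with bottom-row=2; cleared 0 line(s) (total 1); column heights now [0 3 5 4 1 1], max=5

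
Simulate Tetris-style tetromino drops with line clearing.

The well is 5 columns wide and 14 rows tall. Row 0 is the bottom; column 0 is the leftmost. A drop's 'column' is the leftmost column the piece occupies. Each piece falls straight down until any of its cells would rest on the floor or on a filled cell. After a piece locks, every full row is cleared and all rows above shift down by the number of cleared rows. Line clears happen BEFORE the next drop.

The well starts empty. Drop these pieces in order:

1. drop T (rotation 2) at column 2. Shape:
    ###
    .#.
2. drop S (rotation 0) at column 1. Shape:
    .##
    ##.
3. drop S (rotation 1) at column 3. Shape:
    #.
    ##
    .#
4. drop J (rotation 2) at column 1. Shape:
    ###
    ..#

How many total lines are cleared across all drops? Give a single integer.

Answer: 0

Derivation:
Drop 1: T rot2 at col 2 lands with bottom-row=0; cleared 0 line(s) (total 0); column heights now [0 0 2 2 2], max=2
Drop 2: S rot0 at col 1 lands with bottom-row=2; cleared 0 line(s) (total 0); column heights now [0 3 4 4 2], max=4
Drop 3: S rot1 at col 3 lands with bottom-row=3; cleared 0 line(s) (total 0); column heights now [0 3 4 6 5], max=6
Drop 4: J rot2 at col 1 lands with bottom-row=6; cleared 0 line(s) (total 0); column heights now [0 8 8 8 5], max=8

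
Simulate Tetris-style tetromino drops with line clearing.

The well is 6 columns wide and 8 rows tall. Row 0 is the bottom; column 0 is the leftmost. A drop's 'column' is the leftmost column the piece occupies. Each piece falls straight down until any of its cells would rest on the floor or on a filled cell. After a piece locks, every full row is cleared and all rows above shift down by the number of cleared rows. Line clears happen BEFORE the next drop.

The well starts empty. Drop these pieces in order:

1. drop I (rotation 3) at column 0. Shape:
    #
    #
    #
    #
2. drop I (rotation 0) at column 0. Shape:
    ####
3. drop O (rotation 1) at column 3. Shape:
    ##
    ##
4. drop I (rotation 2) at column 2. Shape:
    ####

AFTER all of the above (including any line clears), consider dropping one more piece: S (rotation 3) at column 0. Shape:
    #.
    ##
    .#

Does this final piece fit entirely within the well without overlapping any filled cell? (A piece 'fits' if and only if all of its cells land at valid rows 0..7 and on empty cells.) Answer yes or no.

Answer: yes

Derivation:
Drop 1: I rot3 at col 0 lands with bottom-row=0; cleared 0 line(s) (total 0); column heights now [4 0 0 0 0 0], max=4
Drop 2: I rot0 at col 0 lands with bottom-row=4; cleared 0 line(s) (total 0); column heights now [5 5 5 5 0 0], max=5
Drop 3: O rot1 at col 3 lands with bottom-row=5; cleared 0 line(s) (total 0); column heights now [5 5 5 7 7 0], max=7
Drop 4: I rot2 at col 2 lands with bottom-row=7; cleared 0 line(s) (total 0); column heights now [5 5 8 8 8 8], max=8
Test piece S rot3 at col 0 (width 2): heights before test = [5 5 8 8 8 8]; fits = True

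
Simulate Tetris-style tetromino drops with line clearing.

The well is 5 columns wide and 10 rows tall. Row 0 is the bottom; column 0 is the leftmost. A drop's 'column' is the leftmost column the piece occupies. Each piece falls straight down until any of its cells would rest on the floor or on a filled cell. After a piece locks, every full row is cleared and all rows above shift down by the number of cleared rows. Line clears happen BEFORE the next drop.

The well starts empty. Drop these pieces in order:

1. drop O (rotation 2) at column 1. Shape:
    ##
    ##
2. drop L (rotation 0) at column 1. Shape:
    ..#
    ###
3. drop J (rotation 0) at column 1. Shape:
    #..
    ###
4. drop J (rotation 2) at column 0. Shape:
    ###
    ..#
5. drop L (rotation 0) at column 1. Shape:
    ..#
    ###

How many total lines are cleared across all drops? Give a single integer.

Drop 1: O rot2 at col 1 lands with bottom-row=0; cleared 0 line(s) (total 0); column heights now [0 2 2 0 0], max=2
Drop 2: L rot0 at col 1 lands with bottom-row=2; cleared 0 line(s) (total 0); column heights now [0 3 3 4 0], max=4
Drop 3: J rot0 at col 1 lands with bottom-row=4; cleared 0 line(s) (total 0); column heights now [0 6 5 5 0], max=6
Drop 4: J rot2 at col 0 lands with bottom-row=5; cleared 0 line(s) (total 0); column heights now [7 7 7 5 0], max=7
Drop 5: L rot0 at col 1 lands with bottom-row=7; cleared 0 line(s) (total 0); column heights now [7 8 8 9 0], max=9

Answer: 0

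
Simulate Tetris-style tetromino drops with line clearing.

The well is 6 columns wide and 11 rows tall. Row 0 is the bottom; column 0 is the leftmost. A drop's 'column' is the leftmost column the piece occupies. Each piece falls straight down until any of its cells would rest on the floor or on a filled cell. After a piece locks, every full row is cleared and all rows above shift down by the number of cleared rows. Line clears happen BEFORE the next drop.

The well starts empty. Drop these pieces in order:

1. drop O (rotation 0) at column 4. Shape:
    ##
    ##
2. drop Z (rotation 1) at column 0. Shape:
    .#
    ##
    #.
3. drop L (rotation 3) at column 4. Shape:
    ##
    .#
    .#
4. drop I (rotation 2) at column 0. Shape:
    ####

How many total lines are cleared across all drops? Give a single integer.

Answer: 0

Derivation:
Drop 1: O rot0 at col 4 lands with bottom-row=0; cleared 0 line(s) (total 0); column heights now [0 0 0 0 2 2], max=2
Drop 2: Z rot1 at col 0 lands with bottom-row=0; cleared 0 line(s) (total 0); column heights now [2 3 0 0 2 2], max=3
Drop 3: L rot3 at col 4 lands with bottom-row=2; cleared 0 line(s) (total 0); column heights now [2 3 0 0 5 5], max=5
Drop 4: I rot2 at col 0 lands with bottom-row=3; cleared 0 line(s) (total 0); column heights now [4 4 4 4 5 5], max=5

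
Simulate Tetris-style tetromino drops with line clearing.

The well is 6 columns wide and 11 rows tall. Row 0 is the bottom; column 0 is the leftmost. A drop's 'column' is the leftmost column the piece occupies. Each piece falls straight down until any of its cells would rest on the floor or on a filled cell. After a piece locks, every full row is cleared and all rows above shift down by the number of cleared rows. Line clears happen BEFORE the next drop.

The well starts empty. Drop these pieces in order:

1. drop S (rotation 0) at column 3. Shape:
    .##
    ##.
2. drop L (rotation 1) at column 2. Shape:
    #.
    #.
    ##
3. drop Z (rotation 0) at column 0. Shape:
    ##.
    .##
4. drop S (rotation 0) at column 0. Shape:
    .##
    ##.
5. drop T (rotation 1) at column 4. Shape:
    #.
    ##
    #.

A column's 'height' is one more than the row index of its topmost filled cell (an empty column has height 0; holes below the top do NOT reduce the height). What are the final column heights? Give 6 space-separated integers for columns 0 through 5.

Answer: 7 8 8 2 5 4

Derivation:
Drop 1: S rot0 at col 3 lands with bottom-row=0; cleared 0 line(s) (total 0); column heights now [0 0 0 1 2 2], max=2
Drop 2: L rot1 at col 2 lands with bottom-row=1; cleared 0 line(s) (total 0); column heights now [0 0 4 2 2 2], max=4
Drop 3: Z rot0 at col 0 lands with bottom-row=4; cleared 0 line(s) (total 0); column heights now [6 6 5 2 2 2], max=6
Drop 4: S rot0 at col 0 lands with bottom-row=6; cleared 0 line(s) (total 0); column heights now [7 8 8 2 2 2], max=8
Drop 5: T rot1 at col 4 lands with bottom-row=2; cleared 0 line(s) (total 0); column heights now [7 8 8 2 5 4], max=8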